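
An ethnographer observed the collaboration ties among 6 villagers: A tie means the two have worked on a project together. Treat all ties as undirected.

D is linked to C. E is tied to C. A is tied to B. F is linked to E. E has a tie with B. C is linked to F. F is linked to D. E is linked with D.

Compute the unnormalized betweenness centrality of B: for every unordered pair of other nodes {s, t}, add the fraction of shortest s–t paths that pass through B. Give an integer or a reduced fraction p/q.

4

Pairs whose geodesics pass through B — A–E: 1; A–C: 1; A–F: 1; A–D: 1.
All other pairs contribute 0.
Summing the contributions gives betweenness(B) = 4.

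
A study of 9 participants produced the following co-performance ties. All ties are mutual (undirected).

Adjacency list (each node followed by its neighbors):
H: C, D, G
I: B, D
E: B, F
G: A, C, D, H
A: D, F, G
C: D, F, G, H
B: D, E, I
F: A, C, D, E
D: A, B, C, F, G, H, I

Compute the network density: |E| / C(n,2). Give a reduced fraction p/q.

There are 16 edges and 9 nodes, so the maximum possible is C(9,2) = 36.
Density = 16/36 = 4/9.

4/9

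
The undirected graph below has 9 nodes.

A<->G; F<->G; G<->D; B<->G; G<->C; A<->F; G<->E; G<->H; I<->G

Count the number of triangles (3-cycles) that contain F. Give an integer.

F's neighbors: A and G.
Neighbor pairs that are themselves tied: F–A–G. Each forms one triangle with F, for 1 in total.

1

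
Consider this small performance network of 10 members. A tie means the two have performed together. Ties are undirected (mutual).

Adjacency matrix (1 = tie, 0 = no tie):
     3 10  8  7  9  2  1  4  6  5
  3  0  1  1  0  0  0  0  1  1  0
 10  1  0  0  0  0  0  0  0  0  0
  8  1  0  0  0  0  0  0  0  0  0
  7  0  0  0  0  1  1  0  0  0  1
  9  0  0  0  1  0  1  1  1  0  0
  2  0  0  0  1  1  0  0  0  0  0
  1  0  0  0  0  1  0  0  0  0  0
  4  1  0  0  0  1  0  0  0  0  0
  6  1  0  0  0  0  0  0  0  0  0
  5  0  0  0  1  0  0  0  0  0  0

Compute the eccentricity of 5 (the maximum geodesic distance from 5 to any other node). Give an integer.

Distances from 5: 1:3, 2:2, 3:4, 4:3, 6:5, 7:1, 8:5, 9:2, 10:5.
The largest is 5 (to 6, 10, and 8), so the eccentricity of 5 is 5.

5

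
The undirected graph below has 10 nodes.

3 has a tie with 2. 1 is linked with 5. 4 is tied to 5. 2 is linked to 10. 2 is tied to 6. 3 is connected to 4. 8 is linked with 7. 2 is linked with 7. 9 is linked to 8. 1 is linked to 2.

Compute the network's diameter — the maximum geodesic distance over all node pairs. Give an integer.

Eccentricity of each node (its greatest distance to any other): 1:4, 2:3, 3:4, 4:5, 5:5, 6:4, 7:3, 8:4, 9:5, 10:4.
The maximum eccentricity is 5, realized for instance by the pair 9–5 via 9 – 8 – 7 – 2 – 1 – 5. So the diameter is 5.

5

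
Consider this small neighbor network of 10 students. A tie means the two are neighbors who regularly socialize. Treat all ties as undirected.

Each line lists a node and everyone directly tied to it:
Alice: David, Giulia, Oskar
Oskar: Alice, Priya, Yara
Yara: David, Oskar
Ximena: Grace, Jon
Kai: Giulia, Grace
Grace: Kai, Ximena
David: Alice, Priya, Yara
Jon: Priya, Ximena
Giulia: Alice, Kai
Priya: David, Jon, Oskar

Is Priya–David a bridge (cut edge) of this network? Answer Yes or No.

No

Even without that edge, Priya still reaches David via Priya – Oskar – Alice – David, so the network stays connected. Not a bridge.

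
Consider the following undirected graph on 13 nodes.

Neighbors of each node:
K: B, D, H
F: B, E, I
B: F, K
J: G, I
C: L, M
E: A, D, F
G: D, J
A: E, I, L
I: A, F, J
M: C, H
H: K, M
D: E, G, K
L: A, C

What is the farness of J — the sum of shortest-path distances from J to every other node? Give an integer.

Distances from J: A:2, B:3, C:4, D:2, E:3, F:2, G:1, H:4, I:1, K:3, L:3, M:5.
Sum = 2 + 3 + 4 + 2 + 3 + 2 + 1 + 4 + 1 + 3 + 3 + 5 = 33.

33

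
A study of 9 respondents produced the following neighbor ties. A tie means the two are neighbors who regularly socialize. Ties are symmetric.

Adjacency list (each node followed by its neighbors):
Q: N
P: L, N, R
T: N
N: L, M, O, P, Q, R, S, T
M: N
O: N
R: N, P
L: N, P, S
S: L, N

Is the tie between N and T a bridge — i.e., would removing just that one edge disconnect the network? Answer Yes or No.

Yes

Without the N–T edge there is no alternate route between N and T, so the network disconnects. It is a bridge.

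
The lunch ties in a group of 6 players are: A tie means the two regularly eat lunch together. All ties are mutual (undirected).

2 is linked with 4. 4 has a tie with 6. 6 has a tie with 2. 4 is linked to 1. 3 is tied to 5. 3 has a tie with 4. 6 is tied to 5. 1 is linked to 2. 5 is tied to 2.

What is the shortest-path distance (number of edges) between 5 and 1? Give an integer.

One shortest route is 5 – 2 – 1, which uses 2 edges, and 5 and 1 are not directly tied, so nothing shorter exists. So d(5,1) = 2.

2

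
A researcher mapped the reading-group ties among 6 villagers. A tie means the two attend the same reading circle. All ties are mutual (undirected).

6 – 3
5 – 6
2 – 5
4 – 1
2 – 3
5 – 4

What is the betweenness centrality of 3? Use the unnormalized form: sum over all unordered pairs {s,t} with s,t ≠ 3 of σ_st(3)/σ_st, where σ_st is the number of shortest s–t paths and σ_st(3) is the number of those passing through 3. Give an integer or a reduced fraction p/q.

1/2

Pairs whose geodesics pass through 3 — 6–2: 1/2.
All other pairs contribute 0.
Summing the contributions gives betweenness(3) = 1/2.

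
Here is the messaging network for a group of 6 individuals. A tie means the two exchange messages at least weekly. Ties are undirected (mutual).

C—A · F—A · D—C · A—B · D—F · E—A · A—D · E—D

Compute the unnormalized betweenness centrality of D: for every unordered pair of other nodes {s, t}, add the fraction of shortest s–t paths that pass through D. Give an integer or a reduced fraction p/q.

Pairs whose geodesics pass through D — F–E: 1/2; F–C: 1/2; E–C: 1/2.
All other pairs contribute 0.
Summing the contributions gives betweenness(D) = 3/2.

3/2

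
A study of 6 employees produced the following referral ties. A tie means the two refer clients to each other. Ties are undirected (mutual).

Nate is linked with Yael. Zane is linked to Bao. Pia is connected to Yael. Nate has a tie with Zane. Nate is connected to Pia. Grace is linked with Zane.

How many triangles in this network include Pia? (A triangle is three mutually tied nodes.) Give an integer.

1

Pia's neighbors: Nate and Yael.
Neighbor pairs that are themselves tied: Pia–Nate–Yael. Each forms one triangle with Pia, for 1 in total.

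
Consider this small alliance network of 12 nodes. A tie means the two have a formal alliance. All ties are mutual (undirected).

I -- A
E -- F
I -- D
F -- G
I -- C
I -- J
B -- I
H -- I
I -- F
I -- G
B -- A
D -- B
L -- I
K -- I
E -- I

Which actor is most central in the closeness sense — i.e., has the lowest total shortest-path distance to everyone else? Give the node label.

I

Farness (sum of distances to all others) for each node — A:20, B:19, C:21, D:20, E:20, F:19, G:20, H:21, I:11, J:21, K:21, L:21.
The smallest farness is 11, for I, so I has the highest closeness.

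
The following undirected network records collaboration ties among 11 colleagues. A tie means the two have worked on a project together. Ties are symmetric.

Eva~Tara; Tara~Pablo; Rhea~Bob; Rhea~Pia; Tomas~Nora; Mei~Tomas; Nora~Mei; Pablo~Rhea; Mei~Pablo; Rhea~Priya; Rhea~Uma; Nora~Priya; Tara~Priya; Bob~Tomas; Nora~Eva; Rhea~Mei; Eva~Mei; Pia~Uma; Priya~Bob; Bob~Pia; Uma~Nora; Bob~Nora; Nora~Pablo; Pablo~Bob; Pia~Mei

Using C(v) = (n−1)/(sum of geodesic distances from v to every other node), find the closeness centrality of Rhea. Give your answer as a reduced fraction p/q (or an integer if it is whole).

5/7

Distances from Rhea: Bob:1, Eva:2, Mei:1, Nora:2, Pablo:1, Pia:1, Priya:1, Tara:2, Tomas:2, Uma:1. Sum = 14.
n = 11, so closeness = 10/14 = 5/7.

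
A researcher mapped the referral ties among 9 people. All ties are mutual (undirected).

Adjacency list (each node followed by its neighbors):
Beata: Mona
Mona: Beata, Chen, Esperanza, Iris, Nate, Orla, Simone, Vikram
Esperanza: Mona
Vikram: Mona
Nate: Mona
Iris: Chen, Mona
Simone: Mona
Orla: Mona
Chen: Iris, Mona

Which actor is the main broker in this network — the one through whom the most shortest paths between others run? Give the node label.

Unnormalized betweenness of each node: Beata:0, Chen:0, Esperanza:0, Iris:0, Mona:27, Nate:0, Orla:0, Simone:0, Vikram:0.
Mona has the largest value, 27, making it the main broker — the node through which the most shortest paths run.

Mona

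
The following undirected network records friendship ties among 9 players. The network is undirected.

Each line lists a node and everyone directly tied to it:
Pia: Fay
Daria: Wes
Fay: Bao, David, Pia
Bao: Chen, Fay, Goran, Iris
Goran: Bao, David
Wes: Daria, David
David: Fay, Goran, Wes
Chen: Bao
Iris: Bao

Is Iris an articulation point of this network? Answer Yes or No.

No

Even without Iris, every remaining node can still reach every other (the residual graph is connected), so Iris is not a cut vertex.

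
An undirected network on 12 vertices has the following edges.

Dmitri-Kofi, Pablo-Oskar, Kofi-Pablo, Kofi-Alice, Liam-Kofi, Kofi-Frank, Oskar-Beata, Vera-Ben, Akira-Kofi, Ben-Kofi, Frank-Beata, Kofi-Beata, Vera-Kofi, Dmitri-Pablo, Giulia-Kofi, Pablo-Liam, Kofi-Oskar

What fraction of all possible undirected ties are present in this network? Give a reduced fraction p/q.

There are 17 edges and 12 nodes, so the maximum possible is C(12,2) = 66.
Density = 17/66.

17/66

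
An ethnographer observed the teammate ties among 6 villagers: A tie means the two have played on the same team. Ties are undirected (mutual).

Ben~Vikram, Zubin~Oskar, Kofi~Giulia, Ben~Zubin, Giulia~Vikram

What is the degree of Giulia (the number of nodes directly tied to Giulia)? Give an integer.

Giulia is directly tied to Kofi and Vikram. That is 2 neighbors, so the degree of Giulia is 2.

2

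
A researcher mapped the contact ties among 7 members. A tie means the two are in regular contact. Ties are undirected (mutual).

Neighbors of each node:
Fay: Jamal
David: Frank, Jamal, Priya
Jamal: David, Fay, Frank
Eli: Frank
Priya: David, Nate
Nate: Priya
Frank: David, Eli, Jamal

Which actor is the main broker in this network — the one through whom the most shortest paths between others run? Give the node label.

Unnormalized betweenness of each node: David:8, Eli:0, Fay:0, Frank:5, Jamal:5, Nate:0, Priya:5.
David has the largest value, 8, making it the main broker — the node through which the most shortest paths run.

David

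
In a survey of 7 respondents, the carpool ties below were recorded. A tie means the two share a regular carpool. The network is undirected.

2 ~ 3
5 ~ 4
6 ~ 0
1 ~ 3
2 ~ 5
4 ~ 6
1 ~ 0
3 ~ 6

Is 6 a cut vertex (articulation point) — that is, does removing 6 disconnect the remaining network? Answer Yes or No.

Even without 6, every remaining node can still reach every other (the residual graph is connected), so 6 is not a cut vertex.

No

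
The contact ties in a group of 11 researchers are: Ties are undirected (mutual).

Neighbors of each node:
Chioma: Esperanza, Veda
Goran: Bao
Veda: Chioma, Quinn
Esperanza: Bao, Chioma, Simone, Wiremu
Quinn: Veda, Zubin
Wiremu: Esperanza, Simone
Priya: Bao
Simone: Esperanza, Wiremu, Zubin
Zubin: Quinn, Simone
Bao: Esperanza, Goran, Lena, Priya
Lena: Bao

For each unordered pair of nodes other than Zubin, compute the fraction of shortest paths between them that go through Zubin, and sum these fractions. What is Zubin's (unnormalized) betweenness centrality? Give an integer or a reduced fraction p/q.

5

Pairs whose geodesics pass through Zubin — Quinn–Priya: 1/2; Quinn–Simone: 1; Quinn–Bao: 1/2; Quinn–Goran: 1/2; Quinn–Lena: 1/2; Quinn–Wiremu: 1; Quinn–Esperanza: 1/2; Veda–Simone: 1/2.
All other pairs contribute 0.
Summing the contributions gives betweenness(Zubin) = 5.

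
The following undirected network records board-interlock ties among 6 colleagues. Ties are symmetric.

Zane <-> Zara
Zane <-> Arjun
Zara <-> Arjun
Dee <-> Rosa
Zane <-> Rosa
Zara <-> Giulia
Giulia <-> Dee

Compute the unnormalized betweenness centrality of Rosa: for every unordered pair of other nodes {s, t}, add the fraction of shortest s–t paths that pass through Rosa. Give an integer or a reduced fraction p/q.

3/2

Pairs whose geodesics pass through Rosa — Dee–Zane: 1; Dee–Arjun: 1/2.
All other pairs contribute 0.
Summing the contributions gives betweenness(Rosa) = 3/2.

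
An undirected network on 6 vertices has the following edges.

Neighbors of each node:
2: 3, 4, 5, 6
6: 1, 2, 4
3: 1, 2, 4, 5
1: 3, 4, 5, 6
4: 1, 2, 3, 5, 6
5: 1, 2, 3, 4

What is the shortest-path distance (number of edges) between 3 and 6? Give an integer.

2

One shortest route is 3 – 1 – 6, which uses 2 edges, and 3 and 6 are not directly tied, so nothing shorter exists. So d(3,6) = 2.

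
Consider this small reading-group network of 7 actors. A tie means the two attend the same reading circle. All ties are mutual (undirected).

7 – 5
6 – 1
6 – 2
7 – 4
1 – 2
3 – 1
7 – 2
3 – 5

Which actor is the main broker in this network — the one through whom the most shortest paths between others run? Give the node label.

Unnormalized betweenness of each node: 1:5/2, 2:9/2, 3:3/2, 4:0, 5:2, 6:0, 7:13/2.
7 has the largest value, 13/2, making it the main broker — the node through which the most shortest paths run.

7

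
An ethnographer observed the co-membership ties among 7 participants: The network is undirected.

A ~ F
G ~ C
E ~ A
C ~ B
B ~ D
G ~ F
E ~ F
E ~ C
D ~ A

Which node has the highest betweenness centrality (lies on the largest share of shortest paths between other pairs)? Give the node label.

Unnormalized betweenness of each node: A:17/6, B:3/2, C:11/3, D:4/3, E:11/6, F:2, G:5/6.
C has the largest value, 11/3, making it the main broker — the node through which the most shortest paths run.

C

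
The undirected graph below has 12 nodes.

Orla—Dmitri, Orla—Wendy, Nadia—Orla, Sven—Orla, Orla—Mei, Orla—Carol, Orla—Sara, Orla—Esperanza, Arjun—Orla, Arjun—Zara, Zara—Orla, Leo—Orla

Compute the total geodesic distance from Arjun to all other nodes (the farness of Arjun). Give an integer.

20

Distances from Arjun: Carol:2, Dmitri:2, Esperanza:2, Leo:2, Mei:2, Nadia:2, Orla:1, Sara:2, Sven:2, Wendy:2, Zara:1.
Sum = 2 + 2 + 2 + 2 + 2 + 2 + 1 + 2 + 2 + 2 + 1 = 20.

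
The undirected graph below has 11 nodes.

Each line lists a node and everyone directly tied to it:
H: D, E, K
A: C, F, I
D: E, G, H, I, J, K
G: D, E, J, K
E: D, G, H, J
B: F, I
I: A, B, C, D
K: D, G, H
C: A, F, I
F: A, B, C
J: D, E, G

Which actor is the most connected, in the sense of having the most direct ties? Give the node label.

D

Degrees — A:3, B:2, C:3, D:6, E:4, F:3, G:4, H:3, I:4, J:3, K:3.
The maximum is 6, attained only by D.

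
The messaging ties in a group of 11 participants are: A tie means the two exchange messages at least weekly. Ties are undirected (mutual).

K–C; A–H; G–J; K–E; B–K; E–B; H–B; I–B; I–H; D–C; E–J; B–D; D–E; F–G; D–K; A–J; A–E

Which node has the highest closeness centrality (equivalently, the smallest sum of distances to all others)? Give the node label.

Farness (sum of distances to all others) for each node — A:19, B:18, C:27, D:19, E:16, F:35, G:26, H:21, I:25, J:19, K:19.
The smallest farness is 16, for E, so E has the highest closeness.

E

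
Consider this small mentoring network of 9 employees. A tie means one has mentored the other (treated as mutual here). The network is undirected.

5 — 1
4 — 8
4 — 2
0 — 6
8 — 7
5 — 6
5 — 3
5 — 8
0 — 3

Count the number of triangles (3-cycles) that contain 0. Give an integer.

0

0's neighbors are 3 and 6, but none of them are tied to each other, so no triangle contains 0.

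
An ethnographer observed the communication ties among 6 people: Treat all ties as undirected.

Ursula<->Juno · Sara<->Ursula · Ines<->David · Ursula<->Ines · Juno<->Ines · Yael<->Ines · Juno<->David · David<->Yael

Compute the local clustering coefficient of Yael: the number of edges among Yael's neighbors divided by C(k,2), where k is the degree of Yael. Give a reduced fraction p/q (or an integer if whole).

Yael's neighbors: David and Ines (k = 2).
Possible neighbor pairs: C(2,2) = 1. Edges among them: David–Ines → e = 1.
Clustering(Yael) = 1/1.

1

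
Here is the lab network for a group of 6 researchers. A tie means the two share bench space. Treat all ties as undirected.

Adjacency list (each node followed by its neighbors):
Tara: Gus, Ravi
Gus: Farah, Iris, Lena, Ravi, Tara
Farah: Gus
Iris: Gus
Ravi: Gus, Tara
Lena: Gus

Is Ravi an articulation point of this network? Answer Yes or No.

Even without Ravi, every remaining node can still reach every other (the residual graph is connected), so Ravi is not a cut vertex.

No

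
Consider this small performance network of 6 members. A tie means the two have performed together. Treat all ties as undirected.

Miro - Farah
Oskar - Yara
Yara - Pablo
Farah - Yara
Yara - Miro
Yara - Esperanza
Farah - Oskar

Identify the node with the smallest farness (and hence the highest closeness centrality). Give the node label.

Yara

Farness (sum of distances to all others) for each node — Esperanza:9, Farah:7, Miro:8, Oskar:8, Pablo:9, Yara:5.
The smallest farness is 5, for Yara, so Yara has the highest closeness.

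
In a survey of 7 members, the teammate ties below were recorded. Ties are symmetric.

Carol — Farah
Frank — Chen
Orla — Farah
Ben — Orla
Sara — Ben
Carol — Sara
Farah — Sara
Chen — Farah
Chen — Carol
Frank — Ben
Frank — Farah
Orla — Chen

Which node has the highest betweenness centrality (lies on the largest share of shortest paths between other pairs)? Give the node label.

Unnormalized betweenness of each node: Ben:4/3, Carol:1/2, Chen:4/3, Farah:17/6, Frank:5/6, Orla:5/6, Sara:4/3.
Farah has the largest value, 17/6, making it the main broker — the node through which the most shortest paths run.

Farah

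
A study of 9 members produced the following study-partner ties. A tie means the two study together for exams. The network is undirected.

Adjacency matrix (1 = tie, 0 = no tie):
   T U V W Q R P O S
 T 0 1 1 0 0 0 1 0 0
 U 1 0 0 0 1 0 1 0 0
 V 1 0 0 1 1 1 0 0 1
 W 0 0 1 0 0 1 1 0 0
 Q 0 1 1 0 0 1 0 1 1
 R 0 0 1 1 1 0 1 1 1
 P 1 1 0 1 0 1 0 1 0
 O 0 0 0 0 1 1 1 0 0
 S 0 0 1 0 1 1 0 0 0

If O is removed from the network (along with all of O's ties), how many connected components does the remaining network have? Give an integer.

O's neighbors (P, Q, and R) remain reachable from one another through other ties, so the rest of the network stays in one piece.

1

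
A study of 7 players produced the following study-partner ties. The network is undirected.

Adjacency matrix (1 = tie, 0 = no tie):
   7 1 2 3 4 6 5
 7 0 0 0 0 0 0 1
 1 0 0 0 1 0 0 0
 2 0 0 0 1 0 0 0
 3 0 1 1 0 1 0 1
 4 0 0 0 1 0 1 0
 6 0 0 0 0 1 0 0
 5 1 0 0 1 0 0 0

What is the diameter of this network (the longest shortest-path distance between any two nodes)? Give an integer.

Eccentricity of each node (its greatest distance to any other): 1:3, 2:3, 3:2, 4:3, 5:3, 6:4, 7:4.
The maximum eccentricity is 4, realized for instance by the pair 7–6 via 7 – 5 – 3 – 4 – 6. So the diameter is 4.

4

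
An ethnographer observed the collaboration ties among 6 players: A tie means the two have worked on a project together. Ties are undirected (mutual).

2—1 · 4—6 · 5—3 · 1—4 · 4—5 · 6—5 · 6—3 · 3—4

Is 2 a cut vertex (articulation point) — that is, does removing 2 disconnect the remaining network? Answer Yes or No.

Even without 2, every remaining node can still reach every other (the residual graph is connected), so 2 is not a cut vertex.

No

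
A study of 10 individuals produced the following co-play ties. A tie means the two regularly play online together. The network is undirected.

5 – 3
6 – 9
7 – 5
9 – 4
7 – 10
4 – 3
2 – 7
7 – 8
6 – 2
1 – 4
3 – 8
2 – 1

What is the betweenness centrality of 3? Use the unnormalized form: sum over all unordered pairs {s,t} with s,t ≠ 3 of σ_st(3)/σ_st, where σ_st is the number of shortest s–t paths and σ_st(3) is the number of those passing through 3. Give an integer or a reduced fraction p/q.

41/6

Pairs whose geodesics pass through 3 — 8–4: 1; 8–1: 1/2; 8–5: 1/2; 8–9: 1; 4–7: 2/3; 4–10: 2/3; 4–5: 1; 1–5: 1/2; 5–9: 1.
All other pairs contribute 0.
Summing the contributions gives betweenness(3) = 41/6.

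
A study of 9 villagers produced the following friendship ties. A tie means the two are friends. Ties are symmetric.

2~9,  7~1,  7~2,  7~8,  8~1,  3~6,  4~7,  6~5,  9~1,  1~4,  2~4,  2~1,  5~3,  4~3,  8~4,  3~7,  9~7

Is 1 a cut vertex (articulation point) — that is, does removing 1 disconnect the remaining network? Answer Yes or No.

Even without 1, every remaining node can still reach every other (the residual graph is connected), so 1 is not a cut vertex.

No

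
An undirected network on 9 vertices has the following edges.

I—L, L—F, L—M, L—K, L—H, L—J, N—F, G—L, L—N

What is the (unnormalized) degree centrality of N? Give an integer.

N is directly tied to F and L. That is 2 neighbors, so the degree of N is 2.

2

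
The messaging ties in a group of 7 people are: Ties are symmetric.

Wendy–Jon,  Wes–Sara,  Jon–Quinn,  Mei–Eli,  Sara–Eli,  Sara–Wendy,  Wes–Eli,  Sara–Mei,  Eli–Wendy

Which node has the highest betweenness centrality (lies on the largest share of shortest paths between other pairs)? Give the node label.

Unnormalized betweenness of each node: Eli:7/2, Jon:5, Mei:0, Quinn:0, Sara:7/2, Wendy:8, Wes:0.
Wendy has the largest value, 8, making it the main broker — the node through which the most shortest paths run.

Wendy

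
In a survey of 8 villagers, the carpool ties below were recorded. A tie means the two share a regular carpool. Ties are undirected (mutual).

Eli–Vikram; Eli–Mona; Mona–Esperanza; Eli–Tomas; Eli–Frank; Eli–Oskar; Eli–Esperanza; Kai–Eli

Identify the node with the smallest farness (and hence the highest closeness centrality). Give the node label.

Eli

Farness (sum of distances to all others) for each node — Eli:7, Esperanza:12, Frank:13, Kai:13, Mona:12, Oskar:13, Tomas:13, Vikram:13.
The smallest farness is 7, for Eli, so Eli has the highest closeness.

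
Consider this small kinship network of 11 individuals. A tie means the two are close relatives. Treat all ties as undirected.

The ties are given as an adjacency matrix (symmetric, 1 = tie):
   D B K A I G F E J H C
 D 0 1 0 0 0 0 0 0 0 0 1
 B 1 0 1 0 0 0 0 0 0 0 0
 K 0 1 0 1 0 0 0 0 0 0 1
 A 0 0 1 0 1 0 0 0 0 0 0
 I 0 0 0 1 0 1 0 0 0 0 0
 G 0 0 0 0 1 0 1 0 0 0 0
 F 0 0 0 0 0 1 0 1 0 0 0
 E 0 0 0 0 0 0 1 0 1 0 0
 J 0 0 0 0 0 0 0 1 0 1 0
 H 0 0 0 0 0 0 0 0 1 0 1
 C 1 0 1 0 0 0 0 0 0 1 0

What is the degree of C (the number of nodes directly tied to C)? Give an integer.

C is directly tied to D, H, and K. That is 3 neighbors, so the degree of C is 3.

3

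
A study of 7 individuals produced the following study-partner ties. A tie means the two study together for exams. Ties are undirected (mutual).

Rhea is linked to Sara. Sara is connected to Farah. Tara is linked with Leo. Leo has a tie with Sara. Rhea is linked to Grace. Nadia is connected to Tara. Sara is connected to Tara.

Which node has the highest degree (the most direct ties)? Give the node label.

Sara

Degrees — Farah:1, Grace:1, Leo:2, Nadia:1, Rhea:2, Sara:4, Tara:3.
The maximum is 4, attained only by Sara.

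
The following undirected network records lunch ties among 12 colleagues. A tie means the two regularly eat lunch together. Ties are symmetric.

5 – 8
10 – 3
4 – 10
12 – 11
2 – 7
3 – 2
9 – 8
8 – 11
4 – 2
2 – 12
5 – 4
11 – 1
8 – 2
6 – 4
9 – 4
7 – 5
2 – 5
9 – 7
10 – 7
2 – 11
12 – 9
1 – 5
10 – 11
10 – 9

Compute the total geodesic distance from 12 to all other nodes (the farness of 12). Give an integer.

Distances from 12: 1:2, 2:1, 3:2, 4:2, 5:2, 6:3, 7:2, 8:2, 9:1, 10:2, 11:1.
Sum = 2 + 1 + 2 + 2 + 2 + 3 + 2 + 2 + 1 + 2 + 1 = 20.

20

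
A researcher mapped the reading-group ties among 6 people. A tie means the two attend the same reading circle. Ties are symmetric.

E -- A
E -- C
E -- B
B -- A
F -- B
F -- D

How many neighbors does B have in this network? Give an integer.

3

B is directly tied to A, E, and F. That is 3 neighbors, so the degree of B is 3.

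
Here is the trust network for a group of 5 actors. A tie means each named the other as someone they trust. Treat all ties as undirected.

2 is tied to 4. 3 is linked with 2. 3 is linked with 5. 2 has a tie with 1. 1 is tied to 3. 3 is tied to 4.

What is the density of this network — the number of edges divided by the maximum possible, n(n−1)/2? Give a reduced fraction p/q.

3/5

There are 6 edges and 5 nodes, so the maximum possible is C(5,2) = 10.
Density = 6/10 = 3/5.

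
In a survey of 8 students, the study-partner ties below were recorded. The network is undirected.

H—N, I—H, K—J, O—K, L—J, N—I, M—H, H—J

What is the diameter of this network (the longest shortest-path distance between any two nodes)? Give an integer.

4

Eccentricity of each node (its greatest distance to any other): H:3, I:4, J:2, K:3, L:3, M:4, N:4, O:4.
The maximum eccentricity is 4, realized for instance by the pair M–O via M – H – J – K – O. So the diameter is 4.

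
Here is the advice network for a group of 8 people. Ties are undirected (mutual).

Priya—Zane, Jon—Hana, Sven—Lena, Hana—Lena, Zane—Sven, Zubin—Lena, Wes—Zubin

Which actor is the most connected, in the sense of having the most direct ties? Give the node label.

Lena

Degrees — Hana:2, Jon:1, Lena:3, Priya:1, Sven:2, Wes:1, Zane:2, Zubin:2.
The maximum is 3, attained only by Lena.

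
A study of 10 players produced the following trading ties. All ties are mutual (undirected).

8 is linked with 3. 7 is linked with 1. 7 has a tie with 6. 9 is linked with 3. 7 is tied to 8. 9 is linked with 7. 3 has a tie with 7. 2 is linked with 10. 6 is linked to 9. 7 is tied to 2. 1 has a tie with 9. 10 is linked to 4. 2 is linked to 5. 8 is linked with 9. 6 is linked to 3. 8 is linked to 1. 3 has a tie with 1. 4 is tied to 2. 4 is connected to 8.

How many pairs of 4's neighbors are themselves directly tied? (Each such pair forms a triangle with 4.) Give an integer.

4's neighbors: 2, 8, and 10.
Neighbor pairs that are themselves tied: 4–2–10. Each forms one triangle with 4, for 1 in total.

1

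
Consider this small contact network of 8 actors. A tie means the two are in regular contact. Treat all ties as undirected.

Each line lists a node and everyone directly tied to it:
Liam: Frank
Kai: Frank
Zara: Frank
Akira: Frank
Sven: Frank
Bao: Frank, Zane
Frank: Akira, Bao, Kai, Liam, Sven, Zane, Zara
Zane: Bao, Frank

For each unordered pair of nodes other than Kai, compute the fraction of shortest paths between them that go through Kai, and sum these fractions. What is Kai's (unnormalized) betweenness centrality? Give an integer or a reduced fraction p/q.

No shortest path between any pair of other nodes passes through Kai.
Summing the contributions gives betweenness(Kai) = 0.

0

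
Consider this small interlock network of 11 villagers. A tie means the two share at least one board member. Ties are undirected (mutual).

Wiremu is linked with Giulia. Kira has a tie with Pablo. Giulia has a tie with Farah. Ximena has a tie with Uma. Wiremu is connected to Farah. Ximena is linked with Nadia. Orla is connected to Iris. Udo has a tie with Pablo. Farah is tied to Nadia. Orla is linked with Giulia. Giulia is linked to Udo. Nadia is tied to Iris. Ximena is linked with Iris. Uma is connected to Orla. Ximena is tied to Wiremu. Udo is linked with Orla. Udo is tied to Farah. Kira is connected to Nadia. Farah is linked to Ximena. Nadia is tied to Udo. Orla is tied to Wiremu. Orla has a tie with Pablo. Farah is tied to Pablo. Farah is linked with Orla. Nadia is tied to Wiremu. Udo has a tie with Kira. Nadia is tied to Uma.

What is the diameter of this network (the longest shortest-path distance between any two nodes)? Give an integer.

2

Eccentricity of each node (its greatest distance to any other): Farah:2, Giulia:2, Iris:2, Kira:2, Nadia:2, Orla:2, Pablo:2, Udo:2, Uma:2, Wiremu:2, Ximena:2.
The maximum eccentricity is 2, realized for instance by the pair Pablo–Iris via Pablo – Orla – Iris. So the diameter is 2.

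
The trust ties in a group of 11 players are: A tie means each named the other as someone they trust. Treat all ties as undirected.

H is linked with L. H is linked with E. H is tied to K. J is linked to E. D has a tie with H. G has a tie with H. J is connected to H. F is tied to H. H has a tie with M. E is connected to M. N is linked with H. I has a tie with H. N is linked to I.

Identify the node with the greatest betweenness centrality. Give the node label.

H

Unnormalized betweenness of each node: D:0, E:1/2, F:0, G:0, H:83/2, I:0, J:0, K:0, L:0, M:0, N:0.
H has the largest value, 83/2, making it the main broker — the node through which the most shortest paths run.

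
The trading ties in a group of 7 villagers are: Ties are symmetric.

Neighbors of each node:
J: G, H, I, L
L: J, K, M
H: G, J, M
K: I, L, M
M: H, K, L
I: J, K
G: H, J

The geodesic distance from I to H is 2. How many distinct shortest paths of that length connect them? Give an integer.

1

The shortest distance is 2, and the only length-2 path is I–J–H. So there is exactly 1 shortest path.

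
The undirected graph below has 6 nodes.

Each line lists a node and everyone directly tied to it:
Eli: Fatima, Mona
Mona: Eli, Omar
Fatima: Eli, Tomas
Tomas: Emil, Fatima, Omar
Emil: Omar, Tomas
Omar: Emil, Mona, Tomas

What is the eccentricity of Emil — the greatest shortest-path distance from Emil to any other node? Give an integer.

3

Distances from Emil: Eli:3, Fatima:2, Mona:2, Omar:1, Tomas:1.
The largest is 3 (to Eli), so the eccentricity of Emil is 3.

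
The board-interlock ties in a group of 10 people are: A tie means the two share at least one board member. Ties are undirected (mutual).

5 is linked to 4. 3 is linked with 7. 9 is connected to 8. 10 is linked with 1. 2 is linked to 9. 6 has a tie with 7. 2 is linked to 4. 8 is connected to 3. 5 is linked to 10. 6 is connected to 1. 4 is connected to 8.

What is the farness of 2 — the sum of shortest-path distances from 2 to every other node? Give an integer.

Distances from 2: 1:4, 3:3, 4:1, 5:2, 6:5, 7:4, 8:2, 9:1, 10:3.
Sum = 4 + 3 + 1 + 2 + 5 + 4 + 2 + 1 + 3 = 25.

25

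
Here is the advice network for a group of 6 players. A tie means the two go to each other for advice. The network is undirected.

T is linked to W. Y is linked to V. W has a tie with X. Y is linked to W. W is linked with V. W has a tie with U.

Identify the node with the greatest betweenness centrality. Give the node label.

Unnormalized betweenness of each node: T:0, U:0, V:0, W:9, X:0, Y:0.
W has the largest value, 9, making it the main broker — the node through which the most shortest paths run.

W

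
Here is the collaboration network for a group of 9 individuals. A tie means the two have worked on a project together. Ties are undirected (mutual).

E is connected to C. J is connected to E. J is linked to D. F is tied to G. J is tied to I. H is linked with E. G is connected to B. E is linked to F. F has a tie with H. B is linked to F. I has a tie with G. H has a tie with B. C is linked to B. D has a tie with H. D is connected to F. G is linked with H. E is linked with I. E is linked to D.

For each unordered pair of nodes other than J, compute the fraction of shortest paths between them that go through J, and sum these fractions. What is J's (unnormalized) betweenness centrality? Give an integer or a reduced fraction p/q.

1/2

Pairs whose geodesics pass through J — I–D: 1/2.
All other pairs contribute 0.
Summing the contributions gives betweenness(J) = 1/2.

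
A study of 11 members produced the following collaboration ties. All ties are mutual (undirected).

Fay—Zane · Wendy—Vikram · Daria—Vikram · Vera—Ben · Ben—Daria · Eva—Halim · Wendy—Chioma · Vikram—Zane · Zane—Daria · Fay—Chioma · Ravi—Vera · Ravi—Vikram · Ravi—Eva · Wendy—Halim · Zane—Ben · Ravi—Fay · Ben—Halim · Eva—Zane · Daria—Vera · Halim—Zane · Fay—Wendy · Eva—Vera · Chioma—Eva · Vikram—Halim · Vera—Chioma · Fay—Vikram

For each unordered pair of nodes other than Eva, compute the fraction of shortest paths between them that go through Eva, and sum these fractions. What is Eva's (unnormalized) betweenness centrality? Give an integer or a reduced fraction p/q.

Pairs whose geodesics pass through Eva — Ravi–Chioma: 1/3; Ravi–Halim: 1/2; Ravi–Zane: 1/3; Chioma–Halim: 1/2; Chioma–Zane: 1/2; Halim–Vera: 1/2; Zane–Vera: 1/3.
All other pairs contribute 0.
Summing the contributions gives betweenness(Eva) = 3.

3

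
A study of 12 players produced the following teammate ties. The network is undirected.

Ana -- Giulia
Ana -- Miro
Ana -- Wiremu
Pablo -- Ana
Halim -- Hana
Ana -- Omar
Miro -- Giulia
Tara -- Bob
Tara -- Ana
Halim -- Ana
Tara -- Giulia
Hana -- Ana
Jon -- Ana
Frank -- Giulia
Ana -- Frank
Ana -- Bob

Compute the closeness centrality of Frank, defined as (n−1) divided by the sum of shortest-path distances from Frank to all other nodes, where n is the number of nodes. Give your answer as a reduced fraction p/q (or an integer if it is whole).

Distances from Frank: Ana:1, Bob:2, Giulia:1, Halim:2, Hana:2, Jon:2, Miro:2, Omar:2, Pablo:2, Tara:2, Wiremu:2. Sum = 20.
n = 12, so closeness = 11/20.

11/20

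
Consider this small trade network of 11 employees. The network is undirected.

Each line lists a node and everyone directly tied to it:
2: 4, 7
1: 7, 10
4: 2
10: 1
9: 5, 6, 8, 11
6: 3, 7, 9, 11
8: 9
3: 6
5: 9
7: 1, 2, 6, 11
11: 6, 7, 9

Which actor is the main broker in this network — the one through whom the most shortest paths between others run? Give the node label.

7

Unnormalized betweenness of each node: 1:9, 2:9, 3:0, 4:0, 5:0, 6:33/2, 7:28, 8:0, 9:17, 10:0, 11:15/2.
7 has the largest value, 28, making it the main broker — the node through which the most shortest paths run.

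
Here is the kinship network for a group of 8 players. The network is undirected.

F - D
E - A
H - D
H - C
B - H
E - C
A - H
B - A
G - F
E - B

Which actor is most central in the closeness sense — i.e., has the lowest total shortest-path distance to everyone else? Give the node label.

Farness (sum of distances to all others) for each node — A:14, B:14, C:15, D:13, E:17, F:17, G:23, H:11.
The smallest farness is 11, for H, so H has the highest closeness.

H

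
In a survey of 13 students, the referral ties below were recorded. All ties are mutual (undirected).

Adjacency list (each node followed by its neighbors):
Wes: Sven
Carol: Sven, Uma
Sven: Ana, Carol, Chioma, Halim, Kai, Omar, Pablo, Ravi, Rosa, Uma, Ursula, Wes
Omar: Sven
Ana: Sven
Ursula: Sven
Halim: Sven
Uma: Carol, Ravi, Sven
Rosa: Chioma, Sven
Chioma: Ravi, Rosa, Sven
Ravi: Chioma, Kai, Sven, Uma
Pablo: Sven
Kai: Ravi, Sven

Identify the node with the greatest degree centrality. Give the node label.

Degrees — Ana:1, Carol:2, Chioma:3, Halim:1, Kai:2, Omar:1, Pablo:1, Ravi:4, Rosa:2, Sven:12, Uma:3, Ursula:1, Wes:1.
The maximum is 12, attained only by Sven.

Sven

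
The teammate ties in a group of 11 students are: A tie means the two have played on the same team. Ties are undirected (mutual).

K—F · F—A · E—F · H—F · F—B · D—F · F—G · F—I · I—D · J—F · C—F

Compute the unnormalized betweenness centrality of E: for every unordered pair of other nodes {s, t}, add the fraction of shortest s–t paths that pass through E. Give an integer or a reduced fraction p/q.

No shortest path between any pair of other nodes passes through E.
Summing the contributions gives betweenness(E) = 0.

0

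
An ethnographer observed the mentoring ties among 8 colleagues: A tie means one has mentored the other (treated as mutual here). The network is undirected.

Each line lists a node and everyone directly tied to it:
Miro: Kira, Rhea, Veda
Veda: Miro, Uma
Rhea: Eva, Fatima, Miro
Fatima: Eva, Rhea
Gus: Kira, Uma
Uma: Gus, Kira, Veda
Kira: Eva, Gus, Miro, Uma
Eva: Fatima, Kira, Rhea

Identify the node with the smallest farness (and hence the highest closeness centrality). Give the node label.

Farness (sum of distances to all others) for each node — Eva:12, Fatima:15, Gus:14, Kira:10, Miro:11, Rhea:13, Uma:13, Veda:14.
The smallest farness is 10, for Kira, so Kira has the highest closeness.

Kira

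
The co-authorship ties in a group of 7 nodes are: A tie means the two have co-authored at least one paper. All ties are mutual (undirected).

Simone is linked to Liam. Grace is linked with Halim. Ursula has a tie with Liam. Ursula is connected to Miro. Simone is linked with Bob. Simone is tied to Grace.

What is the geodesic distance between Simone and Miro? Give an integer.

One shortest route is Simone – Liam – Ursula – Miro, which uses 3 edges, and at distance 2 from Simone we only reach {Halim, Ursula}, which does not include Miro. So d(Simone,Miro) = 3.

3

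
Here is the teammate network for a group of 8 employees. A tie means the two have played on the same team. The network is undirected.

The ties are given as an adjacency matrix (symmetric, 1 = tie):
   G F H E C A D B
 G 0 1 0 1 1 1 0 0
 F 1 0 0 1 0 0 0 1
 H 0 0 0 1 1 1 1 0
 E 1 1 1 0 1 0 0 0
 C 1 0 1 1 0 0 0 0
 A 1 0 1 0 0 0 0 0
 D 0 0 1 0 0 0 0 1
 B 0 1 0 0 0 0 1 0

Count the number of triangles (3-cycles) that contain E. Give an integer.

3

E's neighbors: C, F, G, and H.
Neighbor pairs that are themselves tied: E–C–G; E–C–H; E–F–G. Each forms one triangle with E, for 3 in total.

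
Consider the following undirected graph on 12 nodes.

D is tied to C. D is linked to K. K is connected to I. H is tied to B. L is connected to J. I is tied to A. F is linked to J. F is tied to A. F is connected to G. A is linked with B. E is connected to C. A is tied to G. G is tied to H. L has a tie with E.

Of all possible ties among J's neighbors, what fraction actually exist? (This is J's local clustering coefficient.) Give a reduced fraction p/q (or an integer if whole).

0

J's neighbors: F and L (k = 2).
Possible neighbor pairs: C(2,2) = 1. Edges among them: none → e = 0.
Clustering(J) = 0/1.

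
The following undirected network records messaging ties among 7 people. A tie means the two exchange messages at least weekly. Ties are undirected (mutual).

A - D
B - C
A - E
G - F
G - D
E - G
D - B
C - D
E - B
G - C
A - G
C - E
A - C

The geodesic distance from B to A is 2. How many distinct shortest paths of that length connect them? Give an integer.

3

The shortest distance is 2. The length-2 paths are: B–D–A; B–C–A; B–E–A.
That gives 3 distinct shortest paths.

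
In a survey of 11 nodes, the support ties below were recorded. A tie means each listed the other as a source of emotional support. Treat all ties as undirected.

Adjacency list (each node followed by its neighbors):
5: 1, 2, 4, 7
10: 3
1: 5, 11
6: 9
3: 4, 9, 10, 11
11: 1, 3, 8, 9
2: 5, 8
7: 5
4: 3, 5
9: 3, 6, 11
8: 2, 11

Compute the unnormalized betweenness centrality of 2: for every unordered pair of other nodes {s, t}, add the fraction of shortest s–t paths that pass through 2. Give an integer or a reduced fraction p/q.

Pairs whose geodesics pass through 2 — 5–8: 1; 7–8: 1; 8–4: 1/2.
All other pairs contribute 0.
Summing the contributions gives betweenness(2) = 5/2.

5/2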